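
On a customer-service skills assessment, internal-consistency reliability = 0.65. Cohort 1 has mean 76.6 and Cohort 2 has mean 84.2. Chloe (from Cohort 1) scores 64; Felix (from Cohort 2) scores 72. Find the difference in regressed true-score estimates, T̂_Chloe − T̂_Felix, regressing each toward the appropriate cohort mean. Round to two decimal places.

-7.86

T̂_Chloe = 0.65(64) + 0.35(76.6) = 68.4100
T̂_Felix = 0.65(72) + 0.35(84.2) = 76.2700
Difference = 68.4100 − 76.2700 = -7.8600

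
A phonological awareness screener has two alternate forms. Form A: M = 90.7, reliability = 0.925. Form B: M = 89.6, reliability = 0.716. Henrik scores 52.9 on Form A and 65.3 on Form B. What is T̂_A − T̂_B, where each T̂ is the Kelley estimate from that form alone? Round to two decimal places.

-16.47

T̂_A = 0.925(52.9) + 0.075(90.7) = 55.7350
T̂_B = 0.716(65.3) + 0.284(89.6) = 72.2012
T̂_A − T̂_B = -16.4662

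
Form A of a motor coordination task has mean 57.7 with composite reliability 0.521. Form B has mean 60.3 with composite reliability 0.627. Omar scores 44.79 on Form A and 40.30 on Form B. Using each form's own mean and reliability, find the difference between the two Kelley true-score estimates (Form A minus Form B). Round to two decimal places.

3.21

T̂_A = 0.521(44.79) + 0.479(57.7) = 50.9739
T̂_B = 0.627(40.30) + 0.373(60.3) = 47.7600
T̂_A − T̂_B = 3.2139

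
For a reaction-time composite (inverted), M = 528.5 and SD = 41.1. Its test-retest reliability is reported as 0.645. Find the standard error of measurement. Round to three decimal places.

SEM = SD · √(1 − ρ) = 41.1 × √0.355 = 41.1 × 0.5958 = 24.4882

24.488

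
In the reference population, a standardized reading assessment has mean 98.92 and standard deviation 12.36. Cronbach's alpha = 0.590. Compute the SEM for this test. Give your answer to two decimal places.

SEM = SD · √(1 − ρ) = 12.36 × √0.410 = 12.36 × 0.6403 = 7.914

7.91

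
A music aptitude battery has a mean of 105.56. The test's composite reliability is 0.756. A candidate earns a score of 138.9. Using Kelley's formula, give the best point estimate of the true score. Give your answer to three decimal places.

130.765

T̂ = 0.756(138.9) + 0.244(105.56) = 105.0084 + 25.75664 = 130.7650 → 130.765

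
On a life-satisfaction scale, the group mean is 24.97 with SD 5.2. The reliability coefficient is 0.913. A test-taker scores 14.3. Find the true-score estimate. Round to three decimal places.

T̂ = ρX + (1 − ρ)μ
  = 0.913 × 14.3 + 0.087 × 24.97
  = 13.0559 + 2.17239
  = 15.2283
  ≈ 15.228

15.228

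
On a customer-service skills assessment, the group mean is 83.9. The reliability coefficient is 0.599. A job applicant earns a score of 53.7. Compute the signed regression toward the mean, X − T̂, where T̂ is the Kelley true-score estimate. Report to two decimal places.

Regress the observed score toward the mean by the unreliability: T̂ = 0.599·53.7 + 0.401·83.9 = 32.1663 + 33.6439 = 65.8102.
X − T̂ = 53.7 − 65.810 = -12.110 → -12.11

-12.11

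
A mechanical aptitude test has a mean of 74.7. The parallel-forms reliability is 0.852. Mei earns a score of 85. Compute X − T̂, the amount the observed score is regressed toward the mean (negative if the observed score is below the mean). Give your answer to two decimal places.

T̂ = 0.852(85) + 0.148(74.7) = 72.420 + 11.0556 = 83.4756 → 83.476
X − T̂ = 85 − 83.476 = 1.524 → 1.52

1.52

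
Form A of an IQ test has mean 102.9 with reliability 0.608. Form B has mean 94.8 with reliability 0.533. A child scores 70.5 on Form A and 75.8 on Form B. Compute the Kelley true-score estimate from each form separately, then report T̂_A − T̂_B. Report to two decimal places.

-1.47

T̂_A = 0.608(70.5) + 0.392(102.9) = 83.2008
T̂_B = 0.533(75.8) + 0.467(94.8) = 84.6730
T̂_A − T̂_B = -1.4722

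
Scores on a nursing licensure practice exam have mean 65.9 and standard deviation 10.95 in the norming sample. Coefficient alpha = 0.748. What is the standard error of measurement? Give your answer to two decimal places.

5.50

SEM = SD · √(1 − ρ) = 10.95 × √0.252 = 10.95 × 0.5020 = 5.497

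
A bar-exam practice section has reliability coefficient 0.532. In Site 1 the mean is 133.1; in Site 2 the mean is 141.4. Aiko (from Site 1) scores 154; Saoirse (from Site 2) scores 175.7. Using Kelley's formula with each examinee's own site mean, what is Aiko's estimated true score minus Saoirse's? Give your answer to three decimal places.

-15.429

T̂_Aiko = 0.532(154) + 0.468(133.1) = 144.21880
T̂_Saoirse = 0.532(175.7) + 0.468(141.4) = 159.64760
Difference = 144.21880 − 159.64760 = -15.42880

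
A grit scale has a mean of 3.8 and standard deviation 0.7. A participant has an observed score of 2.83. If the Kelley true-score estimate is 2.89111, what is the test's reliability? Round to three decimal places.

T̂ = ρX + (1 − ρ)μ  ⇒  T̂ − μ = ρ(X − μ)
ρ = (T̂ − μ)/(X − μ) = (2.89111 − 3.8) / (2.83 − 3.8) = -0.90889 / -0.97 = 0.93700

0.937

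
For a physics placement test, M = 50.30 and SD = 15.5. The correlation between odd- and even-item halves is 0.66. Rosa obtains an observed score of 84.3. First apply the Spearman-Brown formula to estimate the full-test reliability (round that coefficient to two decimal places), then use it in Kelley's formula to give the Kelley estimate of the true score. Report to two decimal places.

Spearman-Brown: ρ = 2r/(1 + r) = 2(0.66)/(1 + 0.66) = 1.320/1.66 = 0.7952 → 0.80
T̂ = 0.80(84.3) + 0.20(50.30) = 67.440 + 10.0600 = 77.500 → 77.50

77.50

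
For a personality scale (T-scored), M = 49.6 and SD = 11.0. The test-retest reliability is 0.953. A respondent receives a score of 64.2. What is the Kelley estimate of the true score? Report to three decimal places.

63.514

T̂ = ρX + (1 − ρ)μ
  = 0.953 × 64.2 + 0.047 × 49.6
  = 61.1826 + 2.3312
  = 63.5138
  ≈ 63.514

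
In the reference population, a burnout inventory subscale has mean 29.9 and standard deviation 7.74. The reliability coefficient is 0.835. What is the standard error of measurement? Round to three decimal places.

SEM = SD · √(1 − ρ) = 7.74 × √0.165 = 7.74 × 0.4062 = 3.1440

3.144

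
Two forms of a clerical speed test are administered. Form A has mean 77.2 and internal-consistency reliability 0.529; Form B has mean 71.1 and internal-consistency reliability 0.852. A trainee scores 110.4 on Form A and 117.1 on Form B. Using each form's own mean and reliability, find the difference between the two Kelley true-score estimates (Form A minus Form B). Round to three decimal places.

T̂_A = 0.529(110.4) + 0.471(77.2) = 94.76280
T̂_B = 0.852(117.1) + 0.148(71.1) = 110.29200
T̂_A − T̂_B = -15.52920

-15.529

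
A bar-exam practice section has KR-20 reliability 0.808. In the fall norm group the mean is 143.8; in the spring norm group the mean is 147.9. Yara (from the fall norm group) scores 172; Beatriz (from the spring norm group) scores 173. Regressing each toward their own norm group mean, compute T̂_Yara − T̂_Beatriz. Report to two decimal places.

T̂_Yara = 0.808(172) + 0.192(143.8) = 166.5856
T̂_Beatriz = 0.808(173) + 0.192(147.9) = 168.1808
Difference = 166.5856 − 168.1808 = -1.5952

-1.60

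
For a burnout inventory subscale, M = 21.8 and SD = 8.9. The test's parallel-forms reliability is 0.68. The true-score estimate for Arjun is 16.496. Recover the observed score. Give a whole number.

T̂ = ρX + (1 − ρ)μ  ⇒  X = (T̂ − (1 − ρ)μ) / ρ
X = (16.496 − 0.32 × 21.8) / 0.68 = (16.496 − 6.976) / 0.68 = 9.520 / 0.68 = 14.00

14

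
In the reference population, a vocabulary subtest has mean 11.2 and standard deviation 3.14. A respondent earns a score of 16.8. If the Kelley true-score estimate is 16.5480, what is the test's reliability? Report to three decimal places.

T̂ = ρX + (1 − ρ)μ  ⇒  T̂ − μ = ρ(X − μ)
ρ = (T̂ − μ)/(X − μ) = (16.5480 − 11.2) / (16.8 − 11.2) = 5.3480 / 5.6 = 0.95500

0.955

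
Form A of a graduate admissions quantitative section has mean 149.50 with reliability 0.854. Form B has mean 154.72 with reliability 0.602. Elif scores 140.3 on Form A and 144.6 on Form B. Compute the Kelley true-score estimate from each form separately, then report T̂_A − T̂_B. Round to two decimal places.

T̂_A = 0.854(140.3) + 0.146(149.50) = 141.6432
T̂_B = 0.602(144.6) + 0.398(154.72) = 148.6278
T̂_A − T̂_B = -6.9846

-6.98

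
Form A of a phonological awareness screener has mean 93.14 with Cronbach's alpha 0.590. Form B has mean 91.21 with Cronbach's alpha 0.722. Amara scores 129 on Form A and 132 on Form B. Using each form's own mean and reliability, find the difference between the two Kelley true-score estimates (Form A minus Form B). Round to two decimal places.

T̂_A = 0.590(129) + 0.410(93.14) = 114.2974
T̂_B = 0.722(132) + 0.278(91.21) = 120.6604
T̂_A − T̂_B = -6.3630

-6.36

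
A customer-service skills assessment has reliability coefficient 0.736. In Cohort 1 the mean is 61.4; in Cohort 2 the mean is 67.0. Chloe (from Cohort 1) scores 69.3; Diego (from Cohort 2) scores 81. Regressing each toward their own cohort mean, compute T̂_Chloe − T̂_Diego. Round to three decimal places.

T̂_Chloe = 0.736(69.3) + 0.264(61.4) = 67.21440
T̂_Diego = 0.736(81) + 0.264(67.0) = 77.30400
Difference = 67.21440 − 77.30400 = -10.08960

-10.090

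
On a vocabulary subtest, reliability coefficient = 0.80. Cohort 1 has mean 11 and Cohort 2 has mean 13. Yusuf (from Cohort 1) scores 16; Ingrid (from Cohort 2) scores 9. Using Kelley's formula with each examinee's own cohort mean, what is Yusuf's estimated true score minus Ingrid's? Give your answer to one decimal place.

T̂_Yusuf = 0.80(16) + 0.20(11) = 15.000
T̂_Ingrid = 0.80(9) + 0.20(13) = 9.800
Difference = 15.000 − 9.800 = 5.200

5.2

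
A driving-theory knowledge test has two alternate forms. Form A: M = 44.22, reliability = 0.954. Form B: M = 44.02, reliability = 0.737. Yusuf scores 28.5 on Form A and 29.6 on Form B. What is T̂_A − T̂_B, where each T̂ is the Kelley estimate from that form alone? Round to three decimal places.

T̂_A = 0.954(28.5) + 0.046(44.22) = 29.22312
T̂_B = 0.737(29.6) + 0.263(44.02) = 33.39246
T̂_A − T̂_B = -4.16934

-4.169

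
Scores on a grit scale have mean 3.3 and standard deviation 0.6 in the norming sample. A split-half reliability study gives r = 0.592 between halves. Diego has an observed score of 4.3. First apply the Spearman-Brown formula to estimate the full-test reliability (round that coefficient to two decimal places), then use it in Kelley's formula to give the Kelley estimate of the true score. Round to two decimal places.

Spearman-Brown: ρ = 2r/(1 + r) = 2(0.592)/(1 + 0.592) = 1.1840/1.592 = 0.7437 → 0.74
T̂ = ρX + (1 − ρ)μ
  = 0.74 × 4.3 + 0.26 × 3.3
  = 3.182 + 0.858
  = 4.040
  ≈ 4.04

4.04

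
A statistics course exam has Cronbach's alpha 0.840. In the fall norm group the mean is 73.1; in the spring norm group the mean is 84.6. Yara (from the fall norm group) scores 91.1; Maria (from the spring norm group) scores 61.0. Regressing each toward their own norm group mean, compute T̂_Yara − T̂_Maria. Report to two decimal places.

23.44

T̂_Yara = 0.840(91.1) + 0.160(73.1) = 88.2200
T̂_Maria = 0.840(61.0) + 0.160(84.6) = 64.7760
Difference = 88.2200 − 64.7760 = 23.4440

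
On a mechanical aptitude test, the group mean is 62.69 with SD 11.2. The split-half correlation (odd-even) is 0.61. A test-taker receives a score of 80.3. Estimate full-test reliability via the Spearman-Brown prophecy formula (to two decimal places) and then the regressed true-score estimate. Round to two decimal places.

Spearman-Brown: ρ = 2r/(1 + r) = 2(0.61)/(1 + 0.61) = 1.220/1.61 = 0.7578 → 0.76
T̂ = 0.76(80.3) + 0.24(62.69) = 61.028 + 15.0456 = 76.074 → 76.07

76.07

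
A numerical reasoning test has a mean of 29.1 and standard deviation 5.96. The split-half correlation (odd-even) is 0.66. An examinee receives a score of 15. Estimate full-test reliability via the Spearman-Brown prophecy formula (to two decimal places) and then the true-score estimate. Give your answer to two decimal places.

17.82

Spearman-Brown: ρ = 2r/(1 + r) = 2(0.66)/(1 + 0.66) = 1.320/1.66 = 0.7952 → 0.80
T̂ = 0.80(15) + 0.20(29.1) = 12.00 + 5.820 = 17.820 → 17.82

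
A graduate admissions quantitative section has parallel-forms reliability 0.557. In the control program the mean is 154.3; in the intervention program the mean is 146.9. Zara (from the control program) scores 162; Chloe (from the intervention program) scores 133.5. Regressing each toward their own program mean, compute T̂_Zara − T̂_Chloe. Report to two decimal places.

19.15

T̂_Zara = 0.557(162) + 0.443(154.3) = 158.5889
T̂_Chloe = 0.557(133.5) + 0.443(146.9) = 139.4362
Difference = 158.5889 − 139.4362 = 19.1527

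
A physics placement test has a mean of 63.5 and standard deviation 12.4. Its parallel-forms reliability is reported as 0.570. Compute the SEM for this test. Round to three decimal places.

8.131

SEM = SD · √(1 − ρ) = 12.4 × √0.430 = 12.4 × 0.6557 = 8.1312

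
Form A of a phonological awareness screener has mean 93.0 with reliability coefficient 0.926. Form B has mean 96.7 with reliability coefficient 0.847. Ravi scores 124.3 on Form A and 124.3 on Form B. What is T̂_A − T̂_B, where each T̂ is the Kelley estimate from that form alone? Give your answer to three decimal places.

T̂_A = 0.926(124.3) + 0.074(93.0) = 121.98380
T̂_B = 0.847(124.3) + 0.153(96.7) = 120.07720
T̂_A − T̂_B = 1.90660

1.907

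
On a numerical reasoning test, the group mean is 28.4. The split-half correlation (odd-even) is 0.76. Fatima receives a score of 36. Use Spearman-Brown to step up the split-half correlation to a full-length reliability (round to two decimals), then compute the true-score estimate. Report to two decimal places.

Spearman-Brown: ρ = 2r/(1 + r) = 2(0.76)/(1 + 0.76) = 1.520/1.76 = 0.8636 → 0.86
Weight the observed score by reliability and the mean by (1 − reliability): T̂ = 0.86·36 + 0.14·28.4 = 30.96 + 3.976 = 34.936.

34.94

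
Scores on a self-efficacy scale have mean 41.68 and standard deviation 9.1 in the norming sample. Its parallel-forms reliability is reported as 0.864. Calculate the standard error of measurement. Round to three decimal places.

3.356

SEM = SD · √(1 − ρ) = 9.1 × √0.136 = 9.1 × 0.3688 = 3.3559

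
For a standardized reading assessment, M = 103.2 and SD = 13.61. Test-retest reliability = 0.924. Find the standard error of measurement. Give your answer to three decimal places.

3.752

SEM = SD · √(1 − ρ) = 13.61 × √0.076 = 13.61 × 0.2757 = 3.7520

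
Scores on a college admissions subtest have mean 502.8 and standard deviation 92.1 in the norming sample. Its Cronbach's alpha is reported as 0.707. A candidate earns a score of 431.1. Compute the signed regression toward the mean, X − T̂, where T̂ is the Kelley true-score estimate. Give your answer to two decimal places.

-21.01

T̂ = ρX + (1 − ρ)μ
  = 0.707 × 431.1 + 0.293 × 502.8
  = 304.7877 + 147.3204
  = 452.1081
  ≈ 452.108
X − T̂ = 431.1 − 452.108 = -21.008 → -21.01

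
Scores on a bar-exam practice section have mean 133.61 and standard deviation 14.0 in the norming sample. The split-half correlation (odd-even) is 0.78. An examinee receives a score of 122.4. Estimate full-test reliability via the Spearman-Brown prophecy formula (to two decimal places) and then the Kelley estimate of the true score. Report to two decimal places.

Spearman-Brown: ρ = 2r/(1 + r) = 2(0.78)/(1 + 0.78) = 1.560/1.78 = 0.8764 → 0.88
Regress the observed score toward the mean by the unreliability: T̂ = 0.88·122.4 + 0.12·133.61 = 107.712 + 16.0332 = 123.745.

123.75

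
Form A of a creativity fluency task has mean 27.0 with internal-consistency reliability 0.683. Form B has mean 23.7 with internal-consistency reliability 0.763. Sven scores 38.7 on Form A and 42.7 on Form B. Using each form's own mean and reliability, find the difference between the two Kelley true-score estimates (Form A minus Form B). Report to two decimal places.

T̂_A = 0.683(38.7) + 0.317(27.0) = 34.9911
T̂_B = 0.763(42.7) + 0.237(23.7) = 38.1970
T̂_A − T̂_B = -3.2059

-3.21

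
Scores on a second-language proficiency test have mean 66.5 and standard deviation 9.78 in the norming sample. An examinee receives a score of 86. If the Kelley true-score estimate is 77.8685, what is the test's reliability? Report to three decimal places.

0.583

T̂ = ρX + (1 − ρ)μ  ⇒  T̂ − μ = ρ(X − μ)
ρ = (T̂ − μ)/(X − μ) = (77.8685 − 66.5) / (86 − 66.5) = 11.3685 / 19.5 = 0.58300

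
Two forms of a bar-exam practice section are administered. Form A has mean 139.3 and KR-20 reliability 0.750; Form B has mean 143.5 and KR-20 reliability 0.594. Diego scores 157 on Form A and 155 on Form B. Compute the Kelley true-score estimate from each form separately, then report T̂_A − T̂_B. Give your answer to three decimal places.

2.244

T̂_A = 0.750(157) + 0.250(139.3) = 152.57500
T̂_B = 0.594(155) + 0.406(143.5) = 150.33100
T̂_A − T̂_B = 2.24400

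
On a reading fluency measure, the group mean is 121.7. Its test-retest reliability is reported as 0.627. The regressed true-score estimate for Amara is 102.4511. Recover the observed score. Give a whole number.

T̂ = ρX + (1 − ρ)μ  ⇒  X = (T̂ − (1 − ρ)μ) / ρ
X = (102.4511 − 0.373 × 121.7) / 0.627 = (102.4511 − 45.3941) / 0.627 = 57.0570 / 0.627 = 91.00

91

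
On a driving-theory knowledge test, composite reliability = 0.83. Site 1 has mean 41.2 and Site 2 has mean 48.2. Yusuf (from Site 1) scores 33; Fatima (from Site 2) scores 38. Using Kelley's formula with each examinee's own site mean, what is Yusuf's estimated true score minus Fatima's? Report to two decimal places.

-5.34

T̂_Yusuf = 0.83(33) + 0.17(41.2) = 34.3940
T̂_Fatima = 0.83(38) + 0.17(48.2) = 39.7340
Difference = 34.3940 − 39.7340 = -5.3400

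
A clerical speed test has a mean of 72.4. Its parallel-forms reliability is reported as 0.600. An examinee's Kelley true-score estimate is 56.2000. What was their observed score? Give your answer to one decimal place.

45.4

T̂ = ρX + (1 − ρ)μ  ⇒  X = (T̂ − (1 − ρ)μ) / ρ
X = (56.2000 − 0.400 × 72.4) / 0.600 = (56.2000 − 28.9600) / 0.600 = 27.2400 / 0.600 = 45.400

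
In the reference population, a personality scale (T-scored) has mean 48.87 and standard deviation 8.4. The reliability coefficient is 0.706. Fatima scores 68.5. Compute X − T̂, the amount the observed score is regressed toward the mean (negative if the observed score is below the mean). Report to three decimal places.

5.771

T̂ = 0.706(68.5) + 0.294(48.87) = 48.3610 + 14.36778 = 62.72878 → 62.7288
X − T̂ = 68.5 − 62.7288 = 5.7712 → 5.771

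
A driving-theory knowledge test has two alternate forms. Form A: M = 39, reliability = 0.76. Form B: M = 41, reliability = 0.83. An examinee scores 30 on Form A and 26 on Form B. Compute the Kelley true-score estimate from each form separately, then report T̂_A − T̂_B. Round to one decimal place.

3.6

T̂_A = 0.76(30) + 0.24(39) = 32.160
T̂_B = 0.83(26) + 0.17(41) = 28.550
T̂_A − T̂_B = 3.610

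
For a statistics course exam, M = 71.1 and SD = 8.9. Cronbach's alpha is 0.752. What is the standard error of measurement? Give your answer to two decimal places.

4.43

SEM = SD · √(1 − ρ) = 8.9 × √0.248 = 8.9 × 0.4980 = 4.432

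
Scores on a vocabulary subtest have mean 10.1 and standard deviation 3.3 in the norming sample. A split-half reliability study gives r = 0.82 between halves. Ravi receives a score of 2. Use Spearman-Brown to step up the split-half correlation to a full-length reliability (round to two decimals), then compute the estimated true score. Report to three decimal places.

Spearman-Brown: ρ = 2r/(1 + r) = 2(0.82)/(1 + 0.82) = 1.640/1.82 = 0.9011 → 0.90
Regress the observed score toward the mean by the unreliability: T̂ = 0.90·2 + 0.10·10.1 = 1.80 + 1.010 = 2.8100.

2.810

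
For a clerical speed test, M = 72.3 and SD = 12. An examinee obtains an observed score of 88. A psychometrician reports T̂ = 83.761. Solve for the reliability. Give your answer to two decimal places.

T̂ = ρX + (1 − ρ)μ  ⇒  T̂ − μ = ρ(X − μ)
ρ = (T̂ − μ)/(X − μ) = (83.761 − 72.3) / (88 − 72.3) = 11.461 / 15.7 = 0.7300

0.73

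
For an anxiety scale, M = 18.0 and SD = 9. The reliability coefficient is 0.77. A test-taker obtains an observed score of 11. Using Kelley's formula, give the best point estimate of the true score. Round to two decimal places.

12.61

T̂ = 0.77(11) + 0.23(18.0) = 8.47 + 4.140 = 12.610 → 12.61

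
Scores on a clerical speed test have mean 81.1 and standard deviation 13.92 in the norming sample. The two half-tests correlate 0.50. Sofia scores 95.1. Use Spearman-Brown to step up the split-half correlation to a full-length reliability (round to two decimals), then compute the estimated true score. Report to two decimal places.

Spearman-Brown: ρ = 2r/(1 + r) = 2(0.50)/(1 + 0.50) = 1.000/1.50 = 0.6667 → 0.67
T̂ = 0.67(95.1) + 0.33(81.1) = 63.717 + 26.763 = 90.480 → 90.48

90.48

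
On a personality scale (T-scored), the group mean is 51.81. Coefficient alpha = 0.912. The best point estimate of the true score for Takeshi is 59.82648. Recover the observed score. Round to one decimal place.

T̂ = ρX + (1 − ρ)μ  ⇒  X = (T̂ − (1 − ρ)μ) / ρ
X = (59.82648 − 0.088 × 51.81) / 0.912 = (59.82648 − 4.55928) / 0.912 = 55.26720 / 0.912 = 60.600

60.6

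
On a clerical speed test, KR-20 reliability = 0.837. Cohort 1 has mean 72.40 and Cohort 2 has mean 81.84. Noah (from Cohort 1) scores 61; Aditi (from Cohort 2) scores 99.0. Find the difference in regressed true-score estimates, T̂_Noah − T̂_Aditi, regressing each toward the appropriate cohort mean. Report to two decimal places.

-33.34

T̂_Noah = 0.837(61) + 0.163(72.40) = 62.8582
T̂_Aditi = 0.837(99.0) + 0.163(81.84) = 96.2029
Difference = 62.8582 − 96.2029 = -33.3447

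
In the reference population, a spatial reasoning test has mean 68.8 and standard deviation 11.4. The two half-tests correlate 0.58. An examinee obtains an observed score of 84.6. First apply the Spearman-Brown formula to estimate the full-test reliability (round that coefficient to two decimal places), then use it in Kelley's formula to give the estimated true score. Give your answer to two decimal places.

Spearman-Brown: ρ = 2r/(1 + r) = 2(0.58)/(1 + 0.58) = 1.160/1.58 = 0.7342 → 0.73
T̂ = 0.73(84.6) + 0.27(68.8) = 61.758 + 18.576 = 80.334 → 80.33

80.33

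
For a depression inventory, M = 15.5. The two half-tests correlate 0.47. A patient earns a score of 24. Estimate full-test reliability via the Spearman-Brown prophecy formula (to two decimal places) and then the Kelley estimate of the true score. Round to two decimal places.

20.94

Spearman-Brown: ρ = 2r/(1 + r) = 2(0.47)/(1 + 0.47) = 0.940/1.47 = 0.6395 → 0.64
T̂ = 0.64(24) + 0.36(15.5) = 15.36 + 5.580 = 20.940 → 20.94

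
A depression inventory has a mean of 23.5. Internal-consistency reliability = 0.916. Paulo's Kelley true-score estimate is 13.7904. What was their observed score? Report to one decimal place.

12.9

T̂ = ρX + (1 − ρ)μ  ⇒  X = (T̂ − (1 − ρ)μ) / ρ
X = (13.7904 − 0.084 × 23.5) / 0.916 = (13.7904 − 1.9740) / 0.916 = 11.8164 / 0.916 = 12.900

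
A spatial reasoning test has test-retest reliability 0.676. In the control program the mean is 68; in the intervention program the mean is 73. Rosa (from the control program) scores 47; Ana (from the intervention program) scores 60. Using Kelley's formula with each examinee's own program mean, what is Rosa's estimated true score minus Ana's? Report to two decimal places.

-10.41

T̂_Rosa = 0.676(47) + 0.324(68) = 53.8040
T̂_Ana = 0.676(60) + 0.324(73) = 64.2120
Difference = 53.8040 − 64.2120 = -10.4080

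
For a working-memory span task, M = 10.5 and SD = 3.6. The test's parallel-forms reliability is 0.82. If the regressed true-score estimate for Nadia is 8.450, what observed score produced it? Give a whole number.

T̂ = ρX + (1 − ρ)μ  ⇒  X = (T̂ − (1 − ρ)μ) / ρ
X = (8.450 − 0.18 × 10.5) / 0.82 = (8.450 − 1.890) / 0.82 = 6.560 / 0.82 = 8.00

8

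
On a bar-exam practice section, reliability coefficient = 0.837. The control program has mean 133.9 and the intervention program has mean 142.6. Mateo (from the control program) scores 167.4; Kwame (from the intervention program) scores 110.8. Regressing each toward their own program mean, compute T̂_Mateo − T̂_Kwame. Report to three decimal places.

45.956

T̂_Mateo = 0.837(167.4) + 0.163(133.9) = 161.93950
T̂_Kwame = 0.837(110.8) + 0.163(142.6) = 115.98340
Difference = 161.93950 − 115.98340 = 45.95610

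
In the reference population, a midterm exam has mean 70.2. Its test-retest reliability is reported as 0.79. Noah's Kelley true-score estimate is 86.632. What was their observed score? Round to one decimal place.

91.0

T̂ = ρX + (1 − ρ)μ  ⇒  X = (T̂ − (1 − ρ)μ) / ρ
X = (86.632 − 0.21 × 70.2) / 0.79 = (86.632 − 14.742) / 0.79 = 71.890 / 0.79 = 91.000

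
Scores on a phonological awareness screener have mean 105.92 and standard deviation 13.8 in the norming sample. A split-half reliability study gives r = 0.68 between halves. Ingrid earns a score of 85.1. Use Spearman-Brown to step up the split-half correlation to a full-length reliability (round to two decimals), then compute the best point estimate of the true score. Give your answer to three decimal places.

89.056

Spearman-Brown: ρ = 2r/(1 + r) = 2(0.68)/(1 + 0.68) = 1.360/1.68 = 0.8095 → 0.81
Regress the observed score toward the mean by the unreliability: T̂ = 0.81·85.1 + 0.19·105.92 = 68.931 + 20.1248 = 89.0558.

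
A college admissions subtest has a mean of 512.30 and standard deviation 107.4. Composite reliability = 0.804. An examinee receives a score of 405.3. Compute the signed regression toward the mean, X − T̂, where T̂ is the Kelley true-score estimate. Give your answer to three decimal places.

-20.972

T̂ = ρX + (1 − ρ)μ
  = 0.804 × 405.3 + 0.196 × 512.30
  = 325.8612 + 100.41080
  = 426.27200
  ≈ 426.2720
X − T̂ = 405.3 − 426.2720 = -20.9720 → -20.972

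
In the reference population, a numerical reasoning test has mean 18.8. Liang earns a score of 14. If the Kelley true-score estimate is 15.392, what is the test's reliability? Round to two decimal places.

T̂ = ρX + (1 − ρ)μ  ⇒  T̂ − μ = ρ(X − μ)
ρ = (T̂ − μ)/(X − μ) = (15.392 − 18.8) / (14 − 18.8) = -3.408 / -4.8 = 0.7100

0.71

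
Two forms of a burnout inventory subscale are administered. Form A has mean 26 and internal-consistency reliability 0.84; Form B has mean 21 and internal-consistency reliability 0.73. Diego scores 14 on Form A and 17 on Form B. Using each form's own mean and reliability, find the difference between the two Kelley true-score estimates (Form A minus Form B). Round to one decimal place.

T̂_A = 0.84(14) + 0.16(26) = 15.920
T̂_B = 0.73(17) + 0.27(21) = 18.080
T̂_A − T̂_B = -2.160

-2.2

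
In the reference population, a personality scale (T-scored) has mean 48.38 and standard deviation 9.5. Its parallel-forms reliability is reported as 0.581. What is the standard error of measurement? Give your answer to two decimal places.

6.15

SEM = SD · √(1 − ρ) = 9.5 × √0.419 = 9.5 × 0.6473 = 6.149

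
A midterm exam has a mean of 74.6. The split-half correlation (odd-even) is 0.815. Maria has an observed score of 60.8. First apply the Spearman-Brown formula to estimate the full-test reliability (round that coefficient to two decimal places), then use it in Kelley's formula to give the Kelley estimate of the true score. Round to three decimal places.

62.180

Spearman-Brown: ρ = 2r/(1 + r) = 2(0.815)/(1 + 0.815) = 1.6300/1.815 = 0.8981 → 0.90
T̂ = 0.90(60.8) + 0.10(74.6) = 54.720 + 7.460 = 62.1800 → 62.180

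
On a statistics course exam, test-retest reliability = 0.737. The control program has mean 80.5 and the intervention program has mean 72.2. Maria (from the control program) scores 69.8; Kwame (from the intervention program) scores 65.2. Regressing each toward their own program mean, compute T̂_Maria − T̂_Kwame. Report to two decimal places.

T̂_Maria = 0.737(69.8) + 0.263(80.5) = 72.6141
T̂_Kwame = 0.737(65.2) + 0.263(72.2) = 67.0410
Difference = 72.6141 − 67.0410 = 5.5731

5.57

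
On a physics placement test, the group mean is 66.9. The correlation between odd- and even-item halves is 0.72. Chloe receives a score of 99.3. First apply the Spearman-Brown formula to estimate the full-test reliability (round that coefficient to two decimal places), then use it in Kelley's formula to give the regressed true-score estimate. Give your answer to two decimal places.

Spearman-Brown: ρ = 2r/(1 + r) = 2(0.72)/(1 + 0.72) = 1.440/1.72 = 0.8372 → 0.84
T̂ = 0.84(99.3) + 0.16(66.9) = 83.412 + 10.704 = 94.116 → 94.12

94.12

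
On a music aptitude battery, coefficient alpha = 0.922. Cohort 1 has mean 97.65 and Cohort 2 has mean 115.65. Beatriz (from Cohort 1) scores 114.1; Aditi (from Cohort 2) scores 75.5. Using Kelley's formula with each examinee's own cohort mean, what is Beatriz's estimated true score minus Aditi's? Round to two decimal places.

34.19

T̂_Beatriz = 0.922(114.1) + 0.078(97.65) = 112.8169
T̂_Aditi = 0.922(75.5) + 0.078(115.65) = 78.6317
Difference = 112.8169 − 78.6317 = 34.1852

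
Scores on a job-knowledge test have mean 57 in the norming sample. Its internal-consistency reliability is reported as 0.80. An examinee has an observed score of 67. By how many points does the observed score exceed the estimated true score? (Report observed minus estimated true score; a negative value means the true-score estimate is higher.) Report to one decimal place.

Weight the observed score by reliability and the mean by (1 − reliability): T̂ = 0.80·67 + 0.20·57 = 53.60 + 11.40 = 65.000.
X − T̂ = 67 − 65.00 = 2.00 → 2.0

2.0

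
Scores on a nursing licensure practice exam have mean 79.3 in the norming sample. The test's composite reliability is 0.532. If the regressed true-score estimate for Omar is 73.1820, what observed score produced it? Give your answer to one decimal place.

T̂ = ρX + (1 − ρ)μ  ⇒  X = (T̂ − (1 − ρ)μ) / ρ
X = (73.1820 − 0.468 × 79.3) / 0.532 = (73.1820 − 37.1124) / 0.532 = 36.0696 / 0.532 = 67.800

67.8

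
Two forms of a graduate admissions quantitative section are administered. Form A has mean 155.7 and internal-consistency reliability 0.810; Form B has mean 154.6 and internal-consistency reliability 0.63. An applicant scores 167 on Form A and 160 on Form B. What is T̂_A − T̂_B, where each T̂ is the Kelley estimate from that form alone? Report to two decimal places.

6.85

T̂_A = 0.810(167) + 0.190(155.7) = 164.8530
T̂_B = 0.63(160) + 0.37(154.6) = 158.0020
T̂_A − T̂_B = 6.8510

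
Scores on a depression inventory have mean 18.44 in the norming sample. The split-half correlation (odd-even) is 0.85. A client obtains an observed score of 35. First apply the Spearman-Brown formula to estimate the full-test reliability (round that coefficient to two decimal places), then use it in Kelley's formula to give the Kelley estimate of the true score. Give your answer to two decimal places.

Spearman-Brown: ρ = 2r/(1 + r) = 2(0.85)/(1 + 0.85) = 1.700/1.85 = 0.9189 → 0.92
T̂ = 0.92(35) + 0.08(18.44) = 32.20 + 1.4752 = 33.675 → 33.68

33.68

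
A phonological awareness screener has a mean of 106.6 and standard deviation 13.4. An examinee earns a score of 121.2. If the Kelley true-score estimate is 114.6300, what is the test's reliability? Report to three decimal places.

T̂ = ρX + (1 − ρ)μ  ⇒  T̂ − μ = ρ(X − μ)
ρ = (T̂ − μ)/(X − μ) = (114.6300 − 106.6) / (121.2 − 106.6) = 8.0300 / 14.6 = 0.55000

0.550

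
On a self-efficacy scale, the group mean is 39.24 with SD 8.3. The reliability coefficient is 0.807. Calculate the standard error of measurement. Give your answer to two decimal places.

SEM = SD · √(1 − ρ) = 8.3 × √0.193 = 8.3 × 0.4393 = 3.646

3.65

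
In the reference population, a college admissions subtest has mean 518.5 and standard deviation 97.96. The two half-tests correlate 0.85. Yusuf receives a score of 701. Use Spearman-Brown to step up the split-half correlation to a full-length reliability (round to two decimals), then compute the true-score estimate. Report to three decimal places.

686.400

Spearman-Brown: ρ = 2r/(1 + r) = 2(0.85)/(1 + 0.85) = 1.700/1.85 = 0.9189 → 0.92
T̂ = ρX + (1 − ρ)μ
  = 0.92 × 701 + 0.08 × 518.5
  = 644.92 + 41.480
  = 686.4000
  ≈ 686.400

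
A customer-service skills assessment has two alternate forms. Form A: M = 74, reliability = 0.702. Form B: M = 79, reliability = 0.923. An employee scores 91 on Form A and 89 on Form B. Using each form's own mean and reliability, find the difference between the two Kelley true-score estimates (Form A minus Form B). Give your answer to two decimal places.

-2.30

T̂_A = 0.702(91) + 0.298(74) = 85.9340
T̂_B = 0.923(89) + 0.077(79) = 88.2300
T̂_A − T̂_B = -2.2960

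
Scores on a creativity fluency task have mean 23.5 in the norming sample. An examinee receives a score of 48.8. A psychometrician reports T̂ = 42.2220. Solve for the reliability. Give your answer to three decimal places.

T̂ = ρX + (1 − ρ)μ  ⇒  T̂ − μ = ρ(X − μ)
ρ = (T̂ − μ)/(X − μ) = (42.2220 − 23.5) / (48.8 − 23.5) = 18.7220 / 25.3 = 0.74000

0.740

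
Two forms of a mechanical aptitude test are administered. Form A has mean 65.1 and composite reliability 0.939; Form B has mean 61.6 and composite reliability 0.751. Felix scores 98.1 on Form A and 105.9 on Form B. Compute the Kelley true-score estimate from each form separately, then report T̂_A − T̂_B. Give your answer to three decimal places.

1.218

T̂_A = 0.939(98.1) + 0.061(65.1) = 96.08700
T̂_B = 0.751(105.9) + 0.249(61.6) = 94.86930
T̂_A − T̂_B = 1.21770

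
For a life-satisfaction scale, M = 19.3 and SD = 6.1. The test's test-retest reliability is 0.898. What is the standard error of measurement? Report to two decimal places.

1.95

SEM = SD · √(1 − ρ) = 6.1 × √0.102 = 6.1 × 0.3194 = 1.948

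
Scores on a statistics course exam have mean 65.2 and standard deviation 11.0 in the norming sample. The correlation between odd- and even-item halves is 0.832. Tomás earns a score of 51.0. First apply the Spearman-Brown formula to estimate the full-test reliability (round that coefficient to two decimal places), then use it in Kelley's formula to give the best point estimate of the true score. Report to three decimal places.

Spearman-Brown: ρ = 2r/(1 + r) = 2(0.832)/(1 + 0.832) = 1.6640/1.832 = 0.9083 → 0.91
Weight the observed score by reliability and the mean by (1 − reliability): T̂ = 0.91·51.0 + 0.09·65.2 = 46.410 + 5.868 = 52.2780.

52.278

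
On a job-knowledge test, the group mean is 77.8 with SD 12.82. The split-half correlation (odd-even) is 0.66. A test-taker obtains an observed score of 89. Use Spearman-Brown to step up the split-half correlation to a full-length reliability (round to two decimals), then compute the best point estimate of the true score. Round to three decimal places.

Spearman-Brown: ρ = 2r/(1 + r) = 2(0.66)/(1 + 0.66) = 1.320/1.66 = 0.7952 → 0.80
Regress the observed score toward the mean by the unreliability: T̂ = 0.80·89 + 0.20·77.8 = 71.20 + 15.560 = 86.7600.

86.760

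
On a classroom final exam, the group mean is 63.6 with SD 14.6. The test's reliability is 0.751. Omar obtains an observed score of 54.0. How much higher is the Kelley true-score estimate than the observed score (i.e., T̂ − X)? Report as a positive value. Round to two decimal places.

T̂ = 0.751(54.0) + 0.249(63.6) = 40.5540 + 15.8364 = 56.3904 → 56.390
T̂ − X = 56.390 − 54.0 = 2.390 → 2.39

2.39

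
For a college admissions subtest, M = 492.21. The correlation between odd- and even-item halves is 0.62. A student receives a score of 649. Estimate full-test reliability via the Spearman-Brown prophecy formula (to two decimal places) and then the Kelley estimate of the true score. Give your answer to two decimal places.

612.94

Spearman-Brown: ρ = 2r/(1 + r) = 2(0.62)/(1 + 0.62) = 1.240/1.62 = 0.7654 → 0.77
T̂ = ρX + (1 − ρ)μ
  = 0.77 × 649 + 0.23 × 492.21
  = 499.73 + 113.2083
  = 612.938
  ≈ 612.94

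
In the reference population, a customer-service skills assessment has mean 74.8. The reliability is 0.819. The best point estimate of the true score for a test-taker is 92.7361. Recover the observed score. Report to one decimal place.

T̂ = ρX + (1 − ρ)μ  ⇒  X = (T̂ − (1 − ρ)μ) / ρ
X = (92.7361 − 0.181 × 74.8) / 0.819 = (92.7361 − 13.5388) / 0.819 = 79.1973 / 0.819 = 96.700

96.7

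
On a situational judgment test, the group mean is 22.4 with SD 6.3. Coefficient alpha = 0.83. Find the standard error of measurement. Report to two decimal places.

2.60

SEM = SD · √(1 − ρ) = 6.3 × √0.17 = 6.3 × 0.4123 = 2.598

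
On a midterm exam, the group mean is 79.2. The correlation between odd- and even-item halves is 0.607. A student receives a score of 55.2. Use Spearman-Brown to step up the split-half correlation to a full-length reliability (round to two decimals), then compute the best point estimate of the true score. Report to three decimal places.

60.960

Spearman-Brown: ρ = 2r/(1 + r) = 2(0.607)/(1 + 0.607) = 1.2140/1.607 = 0.7554 → 0.76
Weight the observed score by reliability and the mean by (1 − reliability): T̂ = 0.76·55.2 + 0.24·79.2 = 41.952 + 19.008 = 60.9600.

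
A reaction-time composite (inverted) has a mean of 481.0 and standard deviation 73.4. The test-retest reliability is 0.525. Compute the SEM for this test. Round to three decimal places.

50.587

SEM = SD · √(1 − ρ) = 73.4 × √0.475 = 73.4 × 0.6892 = 50.5875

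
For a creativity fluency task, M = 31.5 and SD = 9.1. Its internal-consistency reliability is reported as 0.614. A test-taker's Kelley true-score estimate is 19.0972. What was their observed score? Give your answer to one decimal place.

T̂ = ρX + (1 − ρ)μ  ⇒  X = (T̂ − (1 − ρ)μ) / ρ
X = (19.0972 − 0.386 × 31.5) / 0.614 = (19.0972 − 12.1590) / 0.614 = 6.9382 / 0.614 = 11.300

11.3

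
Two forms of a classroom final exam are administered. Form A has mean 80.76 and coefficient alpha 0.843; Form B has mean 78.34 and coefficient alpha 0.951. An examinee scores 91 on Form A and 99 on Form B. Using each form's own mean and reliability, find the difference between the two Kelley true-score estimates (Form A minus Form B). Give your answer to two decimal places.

-8.60

T̂_A = 0.843(91) + 0.157(80.76) = 89.3923
T̂_B = 0.951(99) + 0.049(78.34) = 97.9877
T̂_A − T̂_B = -8.5953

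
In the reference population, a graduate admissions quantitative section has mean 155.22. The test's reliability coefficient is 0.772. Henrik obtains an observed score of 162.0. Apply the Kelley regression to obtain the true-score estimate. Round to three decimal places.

160.454

T̂ = 0.772(162.0) + 0.228(155.22) = 125.0640 + 35.39016 = 160.4542 → 160.454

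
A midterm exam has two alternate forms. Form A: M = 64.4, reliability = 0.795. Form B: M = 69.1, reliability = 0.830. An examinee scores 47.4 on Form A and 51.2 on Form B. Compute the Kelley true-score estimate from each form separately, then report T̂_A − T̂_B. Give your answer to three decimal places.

-3.358

T̂_A = 0.795(47.4) + 0.205(64.4) = 50.88500
T̂_B = 0.830(51.2) + 0.170(69.1) = 54.24300
T̂_A − T̂_B = -3.35800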